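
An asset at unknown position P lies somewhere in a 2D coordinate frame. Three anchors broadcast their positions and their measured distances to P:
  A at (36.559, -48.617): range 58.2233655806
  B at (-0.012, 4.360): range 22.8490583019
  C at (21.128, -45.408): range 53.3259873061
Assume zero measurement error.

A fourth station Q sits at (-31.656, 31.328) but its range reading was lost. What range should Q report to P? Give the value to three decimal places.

59.063

eq1: (x − 36.559)² + (y + 48.617)² = 58.2233655806²
eq2: (x + 0.012)² + (y − 4.360)² = 22.8490583019²
eq3: (x − 21.128)² + (y + 45.408)² = 53.3259873061²
eq2−eq1, eq2−eq3 (x²,y² cancel):
  73.142·x − 105.954·y = 813.282592
  42.280·x − 99.536·y = 167.687647
det = 73.142·-99.536 − -105.954·42.280 = -2800.526992
x = (813.282592·-99.536 − -105.954·167.687647) / -2800.526992 = 22.561368
y = (73.142·167.687647 − 813.282592·42.280) / -2800.526992 = 7.898720
|P − Q| = √((22.561368 − -31.656)² + (7.898720 − 31.328)²) = 59.063137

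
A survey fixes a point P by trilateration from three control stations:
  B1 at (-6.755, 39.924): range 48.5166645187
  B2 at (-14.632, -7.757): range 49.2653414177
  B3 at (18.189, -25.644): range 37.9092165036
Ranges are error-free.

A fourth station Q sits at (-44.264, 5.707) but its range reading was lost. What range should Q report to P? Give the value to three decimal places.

75.739

eq1: (x + 6.755)² + (y − 39.924)² = 48.5166645187²
eq2: (x + 14.632)² + (y + 7.757)² = 49.2653414177²
eq3: (x − 18.189)² + (y + 25.644)² = 37.9092165036²
eq2−eq1, eq2−eq3 (x²,y² cancel):
  15.754·x + 95.362·y = 1438.496457
  65.642·x − 35.774·y = 1704.153153
det = 15.754·-35.774 − 95.362·65.642 = -6823.336000
x = (1438.496457·-35.774 − 95.362·1704.153153) / -6823.336000 = 31.358887
y = (15.754·1704.153153 − 1438.496457·65.642) / -6823.336000 = 9.904035
|P − Q| = √((31.358887 − -44.264)² + (9.904035 − 5.707)²) = 75.739265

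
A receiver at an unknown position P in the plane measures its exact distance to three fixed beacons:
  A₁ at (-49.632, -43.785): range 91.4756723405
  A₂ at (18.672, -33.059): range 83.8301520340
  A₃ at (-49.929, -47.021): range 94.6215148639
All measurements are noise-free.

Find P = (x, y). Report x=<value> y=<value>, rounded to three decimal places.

x=-18.324 y=42.166

eq1: (x + 49.632)² + (y + 43.785)² = 91.4756723405²
eq2: (x − 18.672)² + (y + 33.059)² = 83.8301520340²
eq3: (x + 49.929)² + (y + 47.021)² = 94.6215148639²
eq1−eq3, eq1−eq2 (x²,y² cancel):
  -0.594·x − 6.472·y = -262.014612
  136.608·x + 21.452·y = -1598.616344
det = -0.594·21.452 − -6.472·136.608 = 871.384488
x = (-262.014612·21.452 − -6.472·-1598.616344) / 871.384488 = -18.323694
y = (-0.594·-1598.616344 − -262.014612·136.608) / 871.384488 = 42.166083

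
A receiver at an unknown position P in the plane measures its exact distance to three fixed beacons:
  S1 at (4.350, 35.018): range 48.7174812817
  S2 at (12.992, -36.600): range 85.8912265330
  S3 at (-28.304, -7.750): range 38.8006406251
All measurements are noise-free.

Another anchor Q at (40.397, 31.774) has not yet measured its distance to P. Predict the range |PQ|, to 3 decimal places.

eq1: (x − 4.350)² + (y − 35.018)² = 48.7174812817²
eq2: (x − 12.992)² + (y + 36.600)² = 85.8912265330²
eq3: (x + 28.304)² + (y + 7.750)² = 38.8006406251²
eq3−eq1, eq3−eq2 (x²,y² cancel):
  65.308·x + 85.536·y = -483.899362
  82.592·x − 57.700·y = -5224.639934
det = 65.308·-57.700 − 85.536·82.592 = -10832.860912
x = (-483.899362·-57.700 − 85.536·-5224.639934) / -10832.860912 = -43.831062
y = (65.308·-5224.639934 − -483.899362·82.592) / -10832.860912 = 27.808404
|P − Q| = √((-43.831062 − 40.397)² + (27.808404 − 31.774)²) = 84.321363

84.321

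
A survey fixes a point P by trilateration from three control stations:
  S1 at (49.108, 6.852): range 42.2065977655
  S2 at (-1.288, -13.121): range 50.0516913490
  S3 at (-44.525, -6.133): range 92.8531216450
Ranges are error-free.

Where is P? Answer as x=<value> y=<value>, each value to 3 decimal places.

x=43.724 y=-35.010

eq1: (x − 49.108)² + (y − 6.852)² = 42.2065977655²
eq2: (x + 1.288)² + (y + 13.121)² = 50.0516913490²
eq3: (x + 44.525)² + (y + 6.133)² = 92.8531216450²
eq1−eq2, eq1−eq3 (x²,y² cancel):
  -100.792·x − 39.946·y = -3008.500895
  -187.266·x − 25.970·y = -7278.761558
det = -100.792·-25.970 − -39.946·-187.266 = -4862.959396
x = (-3008.500895·-25.970 − -39.946·-7278.761558) / -4862.959396 = 43.723713
y = (-100.792·-7278.761558 − -3008.500895·-187.266) / -4862.959396 = -35.009753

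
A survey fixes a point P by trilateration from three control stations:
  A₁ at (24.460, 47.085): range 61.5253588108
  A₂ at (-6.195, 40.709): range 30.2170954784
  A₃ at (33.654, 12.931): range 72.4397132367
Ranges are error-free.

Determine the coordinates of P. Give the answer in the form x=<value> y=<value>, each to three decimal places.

eq1: (x − 24.460)² + (y − 47.085)² = 61.5253588108²
eq2: (x + 6.195)² + (y − 40.709)² = 30.2170954784²
eq3: (x − 33.654)² + (y − 12.931)² = 72.4397132367²
eq3−eq1, eq3−eq2 (x²,y² cancel):
  -18.388·x + 68.308·y = 2977.628625
  -79.698·x + 55.556·y = 4730.237424
det = -18.388·55.556 − 68.308·-79.698 = 4422.447256
x = (2977.628625·55.556 − 68.308·4730.237424) / 4422.447256 = -35.656258
y = (-18.388·4730.237424 − 2977.628625·-79.698) / 4422.447256 = 33.992817

x=-35.656 y=33.993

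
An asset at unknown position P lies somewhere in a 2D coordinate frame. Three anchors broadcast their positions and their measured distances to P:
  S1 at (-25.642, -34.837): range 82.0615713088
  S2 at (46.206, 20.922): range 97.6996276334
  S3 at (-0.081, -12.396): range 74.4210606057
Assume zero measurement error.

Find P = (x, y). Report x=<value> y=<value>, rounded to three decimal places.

x=-48.752 y=43.903

eq1: (x + 25.642)² + (y + 34.837)² = 82.0615713088²
eq2: (x − 46.206)² + (y − 20.922)² = 97.6996276334²
eq3: (x + 0.081)² + (y + 12.396)² = 74.4210606057²
eq3−eq2, eq3−eq1 (x²,y² cancel):
  92.574·x + 66.636·y = -1587.665835
  -51.122·x − 44.882·y = 521.854132
det = 92.574·-44.882 − 66.636·-51.122 = -748.340676
x = (-1587.665835·-44.882 − 66.636·521.854132) / -748.340676 = -48.752323
y = (92.574·521.854132 − -1587.665835·-51.122) / -748.340676 = 43.903171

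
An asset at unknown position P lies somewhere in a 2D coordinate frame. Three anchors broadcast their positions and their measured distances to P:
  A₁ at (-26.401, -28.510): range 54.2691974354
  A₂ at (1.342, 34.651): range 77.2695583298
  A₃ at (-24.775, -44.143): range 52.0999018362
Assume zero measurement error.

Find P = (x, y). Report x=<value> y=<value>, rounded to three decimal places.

x=26.989 y=-38.238

eq1: (x + 26.401)² + (y + 28.510)² = 54.2691974354²
eq2: (x − 1.342)² + (y − 34.651)² = 77.2695583298²
eq3: (x + 24.775)² + (y + 44.143)² = 52.0999018362²
eq3−eq2, eq3−eq1 (x²,y² cancel):
  52.234·x + 157.588·y = -4616.097182
  -3.252·x + 31.266·y = -1283.318192
det = 52.234·31.266 − 157.588·-3.252 = 2145.624420
x = (-4616.097182·31.266 − 157.588·-1283.318192) / 2145.624420 = 26.989184
y = (52.234·-1283.318192 − -4616.097182·-3.252) / 2145.624420 = -38.238002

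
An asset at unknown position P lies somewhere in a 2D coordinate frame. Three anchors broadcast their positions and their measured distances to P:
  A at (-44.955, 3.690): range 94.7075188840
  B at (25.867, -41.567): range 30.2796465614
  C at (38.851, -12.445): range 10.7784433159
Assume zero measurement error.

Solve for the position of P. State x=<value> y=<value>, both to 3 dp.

x=46.817 y=-19.705

eq1: (x + 44.955)² + (y − 3.690)² = 94.7075188840²
eq2: (x − 25.867)² + (y + 41.567)² = 30.2796465614²
eq3: (x − 38.851)² + (y + 12.445)² = 10.7784433159²
eq3−eq1, eq3−eq2 (x²,y² cancel):
  -167.612·x + 32.270·y = -8483.049394
  -25.968·x − 58.244·y = -68.043204
det = -167.612·-58.244 − 32.270·-25.968 = 10600.380688
x = (-8483.049394·-58.244 − 32.270·-68.043204) / 10600.380688 = 46.817421
y = (-167.612·-68.043204 − -8483.049394·-25.968) / 10600.380688 = -19.705233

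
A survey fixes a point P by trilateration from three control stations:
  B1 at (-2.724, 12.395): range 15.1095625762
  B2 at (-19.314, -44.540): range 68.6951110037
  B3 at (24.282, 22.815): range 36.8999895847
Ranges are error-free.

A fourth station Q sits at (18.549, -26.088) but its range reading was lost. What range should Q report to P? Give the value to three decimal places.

eq1: (x + 2.724)² + (y − 12.395)² = 15.1095625762²
eq2: (x + 19.314)² + (y + 44.540)² = 68.6951110037²
eq3: (x − 24.282)² + (y − 22.815)² = 36.8999895847²
eq3−eq2, eq3−eq1 (x²,y² cancel):
  -87.192·x − 134.710·y = -2110.706597
  -54.012·x − 20.840·y = 184.226802
det = -87.192·-20.840 − -134.710·-54.012 = -5458.875240
x = (-2110.706597·-20.840 − -134.710·184.226802) / -5458.875240 = -12.604120
y = (-87.192·184.226802 − -2110.706597·-54.012) / -5458.875240 = 23.826628
|P − Q| = √((-12.604120 − 18.549)² + (23.826628 − -26.088)²) = 58.838652

58.839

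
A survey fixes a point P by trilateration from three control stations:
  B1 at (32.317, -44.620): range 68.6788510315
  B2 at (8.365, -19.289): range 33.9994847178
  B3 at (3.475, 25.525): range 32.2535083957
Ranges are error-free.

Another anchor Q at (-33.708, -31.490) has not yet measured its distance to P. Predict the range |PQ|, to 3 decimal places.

36.634

eq1: (x − 32.317)² + (y + 44.620)² = 68.6788510315²
eq2: (x − 8.365)² + (y + 19.289)² = 33.9994847178²
eq3: (x − 3.475)² + (y − 25.525)² = 32.2535083957²
eq1−eq2, eq1−eq3 (x²,y² cancel):
  -47.904·x + 50.662·y = 967.525475
  -57.684·x + 140.290·y = 1304.764136
det = -47.904·140.290 − 50.662·-57.684 = -3798.065352
x = (967.525475·140.290 − 50.662·1304.764136) / -3798.065352 = -18.333594
y = (-47.904·1304.764136 − 967.525475·-57.684) / -3798.065352 = 1.762129
|P − Q| = √((-18.333594 − -33.708)² + (1.762129 − -31.490)²) = 36.634362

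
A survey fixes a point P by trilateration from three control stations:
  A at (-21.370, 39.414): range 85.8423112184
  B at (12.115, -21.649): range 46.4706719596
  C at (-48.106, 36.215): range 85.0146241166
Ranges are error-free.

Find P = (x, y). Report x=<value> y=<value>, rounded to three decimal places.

eq1: (x + 21.370)² + (y − 39.414)² = 85.8423112184²
eq2: (x − 12.115)² + (y + 21.649)² = 46.4706719596²
eq3: (x + 48.106)² + (y − 36.215)² = 85.0146241166²
eq2−eq1, eq2−eq3 (x²,y² cancel):
  -66.970·x + 122.126·y = -3814.691173
  -120.442·x + 115.728·y = -2057.701926
det = -66.970·115.728 − 122.126·-120.442 = 6958.795532
x = (-3814.691173·115.728 − 122.126·-2057.701926) / 6958.795532 = -27.327671
y = (-66.970·-2057.701926 − -3814.691173·-120.442) / 6958.795532 = -46.221323

x=-27.328 y=-46.221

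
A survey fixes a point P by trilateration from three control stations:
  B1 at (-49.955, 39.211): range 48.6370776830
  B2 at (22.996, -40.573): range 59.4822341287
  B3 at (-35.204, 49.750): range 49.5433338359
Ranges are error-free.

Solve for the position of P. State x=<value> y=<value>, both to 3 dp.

x=-16.564 y=3.847

eq1: (x + 49.955)² + (y − 39.211)² = 48.6370776830²
eq2: (x − 22.996)² + (y + 40.573)² = 59.4822341287²
eq3: (x + 35.204)² + (y − 49.750)² = 49.5433338359²
eq2−eq3, eq2−eq1 (x²,y² cancel):
  -116.400·x + 180.646·y = 2622.994020
  -145.902·x + 159.568·y = 3030.591052
det = -116.400·159.568 − 180.646·-145.902 = 7782.897492
x = (2622.994020·159.568 − 180.646·3030.591052) / 7782.897492 = -16.564299
y = (-116.400·3030.591052 − 2622.994020·-145.902) / 7782.897492 = 3.846803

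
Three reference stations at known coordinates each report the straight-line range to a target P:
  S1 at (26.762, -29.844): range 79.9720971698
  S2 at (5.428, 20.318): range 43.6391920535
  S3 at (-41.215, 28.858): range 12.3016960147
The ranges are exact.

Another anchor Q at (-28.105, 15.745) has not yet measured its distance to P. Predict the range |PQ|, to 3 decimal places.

eq1: (x − 26.762)² + (y + 29.844)² = 79.9720971698²
eq2: (x − 5.428)² + (y − 20.318)² = 43.6391920535²
eq3: (x + 41.215)² + (y − 28.858)² = 12.3016960147²
eq3−eq1, eq3−eq2 (x²,y² cancel):
  135.954·x − 117.404·y = -7168.796010
  93.286·x − 17.080·y = -3842.223439
det = 135.954·-17.080 − -117.404·93.286 = 8630.055224
x = (-7168.796010·-17.080 − -117.404·-3842.223439) / 8630.055224 = -38.081954
y = (135.954·-3842.223439 − -7168.796010·93.286) / 8630.055224 = 16.961961
|P − Q| = √((-38.081954 − -28.105)² + (16.961961 − 15.745)²) = 10.050901

10.051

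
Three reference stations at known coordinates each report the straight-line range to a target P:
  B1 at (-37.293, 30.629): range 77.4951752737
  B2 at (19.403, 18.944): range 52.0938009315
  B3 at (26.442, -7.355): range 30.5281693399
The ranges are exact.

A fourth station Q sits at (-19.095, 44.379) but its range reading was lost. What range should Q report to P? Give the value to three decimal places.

eq1: (x + 37.293)² + (y − 30.629)² = 77.4951752737²
eq2: (x − 19.403)² + (y − 18.944)² = 52.0938009315²
eq3: (x − 26.442)² + (y + 7.355)² = 30.5281693399²
eq1−eq2, eq1−eq3 (x²,y² cancel):
  113.392·x − 23.370·y = 1698.186150
  127.470·x − 75.968·y = 3497.904966
det = 113.392·-75.968 − -23.370·127.470 = -5635.189556
x = (1698.186150·-75.968 − -23.370·3497.904966) / -5635.189556 = 8.386899
y = (113.392·3497.904966 − 1698.186150·127.470) / -5635.189556 = -31.971711
|P − Q| = √((8.386899 − -19.095)² + (-31.971711 − 44.379)²) = 81.146077

81.146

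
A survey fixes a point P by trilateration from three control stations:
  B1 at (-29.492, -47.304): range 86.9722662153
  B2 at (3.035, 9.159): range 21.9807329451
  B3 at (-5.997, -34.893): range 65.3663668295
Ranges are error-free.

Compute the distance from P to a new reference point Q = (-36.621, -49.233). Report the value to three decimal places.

eq1: (x + 29.492)² + (y + 47.304)² = 86.9722662153²
eq2: (x − 3.035)² + (y − 9.159)² = 21.9807329451²
eq3: (x + 5.997)² + (y + 34.893)² = 65.3663668295²
eq2−eq1, eq2−eq3 (x²,y² cancel):
  -65.054·x − 112.926·y = -4066.674496
  -18.064·x − 88.104·y = -2629.222340
det = -65.054·-88.104 − -112.926·-18.064 = 3691.622352
x = (-4066.674496·-88.104 − -112.926·-2629.222340) / 3691.622352 = 16.627575
y = (-65.054·-2629.222340 − -4066.674496·-18.064) / 3691.622352 = 26.433100
|P − Q| = √((16.627575 − -36.621)² + (26.433100 − -49.233)²) = 92.524426

92.524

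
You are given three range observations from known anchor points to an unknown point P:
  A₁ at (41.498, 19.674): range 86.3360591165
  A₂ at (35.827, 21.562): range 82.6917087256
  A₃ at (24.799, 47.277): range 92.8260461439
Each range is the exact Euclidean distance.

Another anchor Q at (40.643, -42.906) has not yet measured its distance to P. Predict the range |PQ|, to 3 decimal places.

73.837

eq1: (x − 41.498)² + (y − 19.674)² = 86.3360591165²
eq2: (x − 35.827)² + (y − 21.562)² = 82.6917087256²
eq3: (x − 24.799)² + (y − 47.277)² = 92.8260461439²
eq2−eq1, eq2−eq3 (x²,y² cancel):
  11.342·x − 3.776·y = -255.339905
  -22.056·x + 51.430·y = -677.144794
det = 11.342·51.430 − -3.776·-22.056 = 500.035604
x = (-255.339905·51.430 − -3.776·-677.144794) / 500.035604 = -31.375826
y = (11.342·-677.144794 − -255.339905·-22.056) / 500.035604 = -26.622011
|P − Q| = √((-31.375826 − 40.643)² + (-26.622011 − -42.906)²) = 73.836844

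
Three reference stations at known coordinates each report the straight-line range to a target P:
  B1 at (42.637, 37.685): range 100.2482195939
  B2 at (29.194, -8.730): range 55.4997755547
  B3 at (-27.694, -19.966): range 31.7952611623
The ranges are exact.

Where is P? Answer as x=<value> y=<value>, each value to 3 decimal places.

x=-10.985 y=-47.017

eq1: (x − 42.637)² + (y − 37.685)² = 100.2482195939²
eq2: (x − 29.194)² + (y + 8.730)² = 55.4997755547²
eq3: (x + 27.694)² + (y + 19.966)² = 31.7952611623²
eq1−eq3, eq1−eq2 (x²,y² cancel):
  -140.662·x − 115.302·y = 6966.292697
  -26.886·x − 92.830·y = 4659.909987
det = -140.662·-92.830 − -115.302·-26.886 = 9957.643888
x = (6966.292697·-92.830 − -115.302·4659.909987) / 9957.643888 = -10.984929
y = (-140.662·4659.909987 − 6966.292697·-26.886) / 9957.643888 = -47.016796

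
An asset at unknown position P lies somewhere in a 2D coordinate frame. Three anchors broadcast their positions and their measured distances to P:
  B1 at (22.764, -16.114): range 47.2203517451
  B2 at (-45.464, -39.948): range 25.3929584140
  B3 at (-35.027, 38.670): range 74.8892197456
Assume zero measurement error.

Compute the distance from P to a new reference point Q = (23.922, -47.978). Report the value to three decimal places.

46.422

eq1: (x − 22.764)² + (y + 16.114)² = 47.2203517451²
eq2: (x + 45.464)² + (y + 39.948)² = 25.3929584140²
eq3: (x + 35.027)² + (y − 38.670)² = 74.8892197456²
eq3−eq1, eq3−eq2 (x²,y² cancel):
  115.582·x − 109.568·y = 1434.234678
  -20.874·x − 157.236·y = 5904.151268
det = 115.582·-157.236 − -109.568·-20.874 = -20460.773784
x = (1434.234678·-157.236 − -109.568·5904.151268) / -20460.773784 = -20.595151
y = (115.582·5904.151268 − 1434.234678·-20.874) / -20460.773784 = -34.815488
|P − Q| = √((-20.595151 − 23.922)² + (-34.815488 − -47.978)²) = 46.422284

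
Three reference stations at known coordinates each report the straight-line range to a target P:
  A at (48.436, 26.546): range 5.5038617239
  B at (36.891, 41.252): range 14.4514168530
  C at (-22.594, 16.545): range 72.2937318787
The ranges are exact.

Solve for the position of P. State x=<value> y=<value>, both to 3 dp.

eq1: (x − 48.436)² + (y − 26.546)² = 5.5038617239²
eq2: (x − 36.891)² + (y − 41.252)² = 14.4514168530²
eq3: (x + 22.594)² + (y − 16.545)² = 72.2937318787²
eq2−eq3, eq2−eq1 (x²,y² cancel):
  -118.970·x − 49.414·y = -7295.987744
  23.090·x − 29.412·y = 166.613782
det = -118.970·-29.412 − -49.414·23.090 = 4640.114900
x = (-7295.987744·-29.412 − -49.414·166.613782) / 4640.114900 = 48.020933
y = (-118.970·166.613782 − -7295.987744·23.090) / 4640.114900 = 32.034188

x=48.021 y=32.034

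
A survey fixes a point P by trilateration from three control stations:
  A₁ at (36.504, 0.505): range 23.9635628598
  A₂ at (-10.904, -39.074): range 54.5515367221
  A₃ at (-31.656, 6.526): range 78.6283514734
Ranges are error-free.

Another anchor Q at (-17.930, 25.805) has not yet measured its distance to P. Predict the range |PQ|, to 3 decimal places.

76.681

eq1: (x − 36.504)² + (y − 0.505)² = 23.9635628598²
eq2: (x + 10.904)² + (y + 39.074)² = 54.5515367221²
eq3: (x + 31.656)² + (y − 6.526)² = 78.6283514734²
eq1−eq3, eq1−eq2 (x²,y² cancel):
  -136.320·x + 12.042·y = -5896.271339
  -94.816·x − 79.158·y = -2088.740163
det = -136.320·-79.158 − 12.042·-94.816 = 11932.592832
x = (-5896.271339·-79.158 − 12.042·-2088.740163) / 11932.592832 = 41.222362
y = (-136.320·-2088.740163 − -5896.271339·-94.816) / 11932.592832 = -22.989455
|P − Q| = √((41.222362 − -17.930)² + (-22.989455 − 25.805)²) = 76.680511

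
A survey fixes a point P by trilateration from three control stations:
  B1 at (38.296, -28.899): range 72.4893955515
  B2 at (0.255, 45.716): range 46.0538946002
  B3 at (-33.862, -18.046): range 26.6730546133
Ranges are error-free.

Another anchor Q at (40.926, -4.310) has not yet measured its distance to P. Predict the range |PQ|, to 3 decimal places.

eq1: (x − 38.296)² + (y + 28.899)² = 72.4893955515²
eq2: (x − 0.255)² + (y − 45.716)² = 46.0538946002²
eq3: (x + 33.862)² + (y + 18.046)² = 26.6730546133²
eq2−eq3, eq2−eq1 (x²,y² cancel):
  -68.234·x − 127.524·y = 791.784844
  76.082·x − 149.230·y = -2922.033124
det = -68.234·-149.230 − -127.524·76.082 = 19884.840788
x = (791.784844·-149.230 − -127.524·-2922.033124) / 19884.840788 = -24.681485
y = (-68.234·-2922.033124 − 791.784844·76.082) / 19884.840788 = 6.997362
|P − Q| = √((-24.681485 − 40.926)² + (6.997362 − -4.310)²) = 66.574759

66.575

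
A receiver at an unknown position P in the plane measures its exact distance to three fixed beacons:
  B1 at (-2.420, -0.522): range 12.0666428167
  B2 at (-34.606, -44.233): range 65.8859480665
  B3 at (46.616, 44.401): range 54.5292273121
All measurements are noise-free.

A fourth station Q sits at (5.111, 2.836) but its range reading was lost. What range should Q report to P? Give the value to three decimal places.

eq1: (x + 2.420)² + (y + 0.522)² = 12.0666428167²
eq2: (x + 34.606)² + (y + 44.233)² = 65.8859480665²
eq3: (x − 46.616)² + (y − 44.401)² = 54.5292273121²
eq3−eq2, eq3−eq1 (x²,y² cancel):
  -162.444·x − 177.268·y = -2357.888253
  -98.072·x − 89.846·y = -1310.538611
det = -162.444·-89.846 − -177.268·-98.072 = -2790.083672
x = (-2357.888253·-89.846 − -177.268·-1310.538611) / -2790.083672 = 7.336601
y = (-162.444·-1310.538611 − -2357.888253·-98.072) / -2790.083672 = 6.578184
|P − Q| = √((7.336601 − 5.111)² + (6.578184 − 2.836)²) = 4.353991

4.354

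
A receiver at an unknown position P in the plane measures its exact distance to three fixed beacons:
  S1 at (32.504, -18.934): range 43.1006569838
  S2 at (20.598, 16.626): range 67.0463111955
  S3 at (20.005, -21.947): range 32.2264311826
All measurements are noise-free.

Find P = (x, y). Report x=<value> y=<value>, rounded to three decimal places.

x=-0.074 y=-47.154

eq1: (x − 32.504)² + (y + 18.934)² = 43.1006569838²
eq2: (x − 20.598)² + (y − 16.626)² = 67.0463111955²
eq3: (x − 20.005)² + (y + 21.947)² = 32.2264311826²
eq2−eq1, eq2−eq3 (x²,y² cancel):
  23.812·x − 71.120·y = 3351.846104
  -1.186·x − 77.146·y = 3637.834332
det = 23.812·-77.146 − -71.120·-1.186 = -1921.348872
x = (3351.846104·-77.146 − -71.120·3637.834332) / -1921.348872 = -0.073520
y = (23.812·3637.834332 − 3351.846104·-1.186) / -1921.348872 = -47.154060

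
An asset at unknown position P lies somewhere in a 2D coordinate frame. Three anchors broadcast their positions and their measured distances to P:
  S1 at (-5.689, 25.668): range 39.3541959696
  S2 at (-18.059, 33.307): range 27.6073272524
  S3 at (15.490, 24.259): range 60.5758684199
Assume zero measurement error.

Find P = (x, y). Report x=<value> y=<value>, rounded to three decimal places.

eq1: (x + 5.689)² + (y − 25.668)² = 39.3541959696²
eq2: (x + 18.059)² + (y − 33.307)² = 27.6073272524²
eq3: (x − 15.490)² + (y − 24.259)² = 60.5758684199²
eq2−eq1, eq2−eq3 (x²,y² cancel):
  24.740·x − 15.278·y = -1530.861007
  67.098·x − 18.096·y = -3514.315866
det = 24.740·-18.096 − -15.278·67.098 = 577.428204
x = (-1530.861007·-18.096 − -15.278·-3514.315866) / 577.428204 = -45.008638
y = (24.740·-3514.315866 − -1530.861007·67.098) / 577.428204 = 27.316881

x=-45.009 y=27.317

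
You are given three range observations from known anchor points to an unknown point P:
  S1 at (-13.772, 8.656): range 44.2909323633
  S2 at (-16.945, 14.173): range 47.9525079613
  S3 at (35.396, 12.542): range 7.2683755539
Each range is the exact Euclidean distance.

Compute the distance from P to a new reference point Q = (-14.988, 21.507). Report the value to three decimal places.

47.687

eq1: (x + 13.772)² + (y − 8.656)² = 44.2909323633²
eq2: (x + 16.945)² + (y − 14.173)² = 47.9525079613²
eq3: (x − 35.396)² + (y − 12.542)² = 7.2683755539²
eq1−eq3, eq1−eq2 (x²,y² cancel):
  98.336·x + 7.772·y = 3054.441666
  -6.346·x + 11.034·y = -114.343696
det = 98.336·11.034 − 7.772·-6.346 = 1134.360536
x = (3054.441666·11.034 − 7.772·-114.343696) / 1134.360536 = 30.494175
y = (98.336·-114.343696 − 3054.441666·-6.346) / 1134.360536 = 7.175307
|P − Q| = √((30.494175 − -14.988)² + (7.175307 − 21.507)²) = 47.686745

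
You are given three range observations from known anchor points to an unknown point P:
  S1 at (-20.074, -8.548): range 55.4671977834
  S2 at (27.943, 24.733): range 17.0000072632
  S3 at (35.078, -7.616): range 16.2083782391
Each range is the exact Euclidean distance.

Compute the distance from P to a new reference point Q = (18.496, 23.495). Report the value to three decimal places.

20.734

eq1: (x + 20.074)² + (y + 8.548)² = 55.4671977834²
eq2: (x − 27.943)² + (y − 24.733)² = 17.0000072632²
eq3: (x − 35.078)² + (y + 7.616)² = 16.2083782391²
eq1−eq3, eq1−eq2 (x²,y² cancel):
  110.304·x + 1.864·y = 3626.334265
  96.034·x + 66.562·y = 3704.108541
det = 110.304·66.562 − 1.864·96.034 = 7163.047472
x = (3626.334265·66.562 − 1.864·3704.108541) / 7163.047472 = 32.733498
y = (110.304·3704.108541 − 3626.334265·96.034) / 7163.047472 = 8.421919
|P − Q| = √((32.733498 − 18.496)² + (8.421919 − 23.495)²) = 20.734130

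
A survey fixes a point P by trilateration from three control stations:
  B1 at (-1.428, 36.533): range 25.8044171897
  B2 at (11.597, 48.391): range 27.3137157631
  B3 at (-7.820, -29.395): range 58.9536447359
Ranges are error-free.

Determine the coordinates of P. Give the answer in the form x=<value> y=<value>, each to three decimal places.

eq1: (x + 1.428)² + (y − 36.533)² = 25.8044171897²
eq2: (x − 11.597)² + (y − 48.391)² = 27.3137157631²
eq3: (x + 7.820)² + (y + 29.395)² = 58.9536447359²
eq3−eq1, eq3−eq2 (x²,y² cancel):
  12.784·x + 131.856·y = 3221.145129
  38.834·x + 155.572·y = 4280.454024
det = 12.784·155.572 − 131.856·38.834 = -3131.663456
x = (3221.145129·155.572 − 131.856·4280.454024) / -3131.663456 = 20.207649
y = (12.784·4280.454024 − 3221.145129·38.834) / -3131.663456 = 22.470047

x=20.208 y=22.470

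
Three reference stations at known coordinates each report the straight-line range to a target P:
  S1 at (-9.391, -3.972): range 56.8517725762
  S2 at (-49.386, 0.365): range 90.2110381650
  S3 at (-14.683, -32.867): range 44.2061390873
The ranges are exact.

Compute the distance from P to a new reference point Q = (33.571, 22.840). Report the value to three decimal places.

eq1: (x + 9.391)² + (y + 3.972)² = 56.8517725762²
eq2: (x + 49.386)² + (y − 0.365)² = 90.2110381650²
eq3: (x + 14.683)² + (y + 32.867)² = 44.2061390873²
eq1−eq2, eq1−eq3 (x²,y² cancel):
  -79.990·x + 8.674·y = -2570.764806
  -10.584·x − 57.790·y = 2469.803825
det = -79.990·-57.790 − 8.674·-10.584 = 4714.427716
x = (-2570.764806·-57.790 − 8.674·2469.803825) / 4714.427716 = 26.968580
y = (-79.990·2469.803825 − -2570.764806·-10.584) / 4714.427716 = -47.676748
|P − Q| = √((26.968580 − 33.571)² + (-47.676748 − 22.840)²) = 70.825163

70.825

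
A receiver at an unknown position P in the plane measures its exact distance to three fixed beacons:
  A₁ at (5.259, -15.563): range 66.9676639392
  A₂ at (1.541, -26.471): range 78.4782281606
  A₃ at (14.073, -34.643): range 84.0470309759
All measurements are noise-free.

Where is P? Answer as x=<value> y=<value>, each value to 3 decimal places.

x=23.493 y=48.874

eq1: (x − 5.259)² + (y + 15.563)² = 66.9676639392²
eq2: (x − 1.541)² + (y + 26.471)² = 78.4782281606²
eq3: (x − 14.073)² + (y + 34.643)² = 84.0470309759²
eq3−eq2, eq3−eq1 (x²,y² cancel):
  -25.064·x + 16.344·y = 209.972865
  -17.628·x + 38.160·y = 1450.912674
det = -25.064·38.160 − 16.344·-17.628 = -668.330208
x = (209.972865·38.160 − 16.344·1450.912674) / -668.330208 = 23.493106
y = (-25.064·1450.912674 − 209.972865·-17.628) / -668.330208 = 48.874453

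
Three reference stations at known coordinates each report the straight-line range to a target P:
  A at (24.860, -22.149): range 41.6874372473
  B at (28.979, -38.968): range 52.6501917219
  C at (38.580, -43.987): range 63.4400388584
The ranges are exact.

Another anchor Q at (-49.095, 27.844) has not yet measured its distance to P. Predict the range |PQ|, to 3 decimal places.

eq1: (x − 24.860)² + (y + 22.149)² = 41.6874372473²
eq2: (x − 28.979)² + (y + 38.968)² = 52.6501917219²
eq3: (x − 38.580)² + (y + 43.987)² = 63.4400388584²
eq2−eq3, eq2−eq1 (x²,y² cancel):
  19.202·x − 10.038·y = -187.610738
  -8.238·x + 33.638·y = -215.489400
det = 19.202·33.638 − -10.038·-8.238 = 563.223832
x = (-187.610738·33.638 − -10.038·-215.489400) / 563.223832 = -15.045408
y = (19.202·-215.489400 − -187.610738·-8.238) / 563.223832 = -10.090775
|P − Q| = √((-15.045408 − -49.095)² + (-10.090775 − 27.844)²) = 50.974717

50.975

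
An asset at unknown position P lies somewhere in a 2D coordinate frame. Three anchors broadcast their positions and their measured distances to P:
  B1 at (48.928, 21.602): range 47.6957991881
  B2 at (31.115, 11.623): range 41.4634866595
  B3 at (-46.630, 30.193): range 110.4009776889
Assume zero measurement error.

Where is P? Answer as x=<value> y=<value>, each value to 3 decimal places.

x=48.347 y=-26.090

eq1: (x − 48.928)² + (y − 21.602)² = 47.6957991881²
eq2: (x − 31.115)² + (y − 11.623)² = 41.4634866595²
eq3: (x + 46.630)² + (y − 30.193)² = 110.4009776889²
eq1−eq3, eq1−eq2 (x²,y² cancel):
  -191.116·x + 17.182·y = -9688.108053
  -35.626·x − 19.958·y = -1201.689700
det = -191.116·-19.958 − 17.182·-35.626 = 4426.419060
x = (-9688.108053·-19.958 − 17.182·-1201.689700) / 4426.419060 = 48.346686
y = (-191.116·-1201.689700 − -9688.108053·-35.626) / 4426.419060 = -26.090257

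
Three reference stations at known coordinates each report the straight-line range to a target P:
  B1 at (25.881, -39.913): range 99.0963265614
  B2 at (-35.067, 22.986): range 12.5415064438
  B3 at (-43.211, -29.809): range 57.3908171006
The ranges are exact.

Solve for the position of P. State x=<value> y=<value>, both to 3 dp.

eq1: (x − 25.881)² + (y + 39.913)² = 99.0963265614²
eq2: (x + 35.067)² + (y − 22.986)² = 12.5415064438²
eq3: (x + 43.211)² + (y + 29.809)² = 57.3908171006²
eq3−eq2, eq3−eq1 (x²,y² cancel):
  16.288·x + 105.590·y = 2138.700187
  138.184·x − 20.208·y = -7019.269322
det = 16.288·-20.208 − 105.590·138.184 = -14919.996464
x = (2138.700187·-20.208 − 105.590·-7019.269322) / -14919.996464 = -46.779220
y = (16.288·-7019.269322 − 2138.700187·138.184) / -14919.996464 = 27.470784

x=-46.779 y=27.471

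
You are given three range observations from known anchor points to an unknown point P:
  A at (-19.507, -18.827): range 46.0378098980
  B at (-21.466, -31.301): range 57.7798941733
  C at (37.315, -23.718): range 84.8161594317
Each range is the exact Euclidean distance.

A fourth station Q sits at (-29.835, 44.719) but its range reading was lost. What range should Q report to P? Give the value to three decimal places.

19.249

eq1: (x + 19.507)² + (y + 18.827)² = 46.0378098980²
eq2: (x + 21.466)² + (y + 31.301)² = 57.7798941733²
eq3: (x − 37.315)² + (y + 23.718)² = 84.8161594317²
eq1−eq2, eq1−eq3 (x²,y² cancel):
  -3.918·x − 24.948·y = -513.473451
  113.644·x − 9.782·y = -3854.327190
det = -3.918·-9.782 − -24.948·113.644 = 2873.516388
x = (-513.473451·-9.782 − -24.948·-3854.327190) / 2873.516388 = -31.715482
y = (-3.918·-3854.327190 − -513.473451·113.644) / 2873.516388 = 25.562559
|P − Q| = √((-31.715482 − -29.835)² + (25.562559 − 44.719)²) = 19.248518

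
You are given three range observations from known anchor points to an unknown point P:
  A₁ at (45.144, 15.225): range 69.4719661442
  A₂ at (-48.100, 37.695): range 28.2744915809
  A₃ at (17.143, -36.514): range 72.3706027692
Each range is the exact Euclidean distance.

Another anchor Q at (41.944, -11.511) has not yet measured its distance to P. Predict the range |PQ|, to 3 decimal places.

eq1: (x − 45.144)² + (y − 15.225)² = 69.4719661442²
eq2: (x + 48.100)² + (y − 37.695)² = 28.2744915809²
eq3: (x − 17.143)² + (y + 36.514)² = 72.3706027692²
eq2−eq3, eq2−eq1 (x²,y² cancel):
  130.486·x − 148.418·y = -6545.425651
  186.488·x − 44.940·y = -5491.648870
det = 130.486·-44.940 − -148.418·186.488 = 21814.135144
x = (-6545.425651·-44.940 − -148.418·-5491.648870) / 21814.135144 = -23.879384
y = (130.486·-5491.648870 − -6545.425651·186.488) / 21814.135144 = 23.107038
|P − Q| = √((-23.879384 − 41.944)² + (23.107038 − -11.511)²) = 74.371543

74.372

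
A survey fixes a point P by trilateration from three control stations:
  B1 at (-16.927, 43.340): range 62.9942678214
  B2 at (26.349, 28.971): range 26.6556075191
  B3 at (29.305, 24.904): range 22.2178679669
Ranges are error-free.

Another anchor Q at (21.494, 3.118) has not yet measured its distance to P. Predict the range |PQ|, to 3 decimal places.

eq1: (x + 16.927)² + (y − 43.340)² = 62.9942678214²
eq2: (x − 26.349)² + (y − 28.971)² = 26.6556075191²
eq3: (x − 29.305)² + (y − 24.904)² = 22.2178679669²
eq3−eq1, eq3−eq2 (x²,y² cancel):
  -92.464·x + 36.872·y = -2788.757433
  -5.912·x + 8.134·y = -162.291354
det = -92.464·8.134 − 36.872·-5.912 = -534.114912
x = (-2788.757433·8.134 − 36.872·-162.291354) / -534.114912 = 31.266205
y = (-92.464·-162.291354 − -2788.757433·-5.912) / -534.114912 = 2.772861
|P − Q| = √((31.266205 − 21.494)² + (2.772861 − 3.118)²) = 9.778298

9.778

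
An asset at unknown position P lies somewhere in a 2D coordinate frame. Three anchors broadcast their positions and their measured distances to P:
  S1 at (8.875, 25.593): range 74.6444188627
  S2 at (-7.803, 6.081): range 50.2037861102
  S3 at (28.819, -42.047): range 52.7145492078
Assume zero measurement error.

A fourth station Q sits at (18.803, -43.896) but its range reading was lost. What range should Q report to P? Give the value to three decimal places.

eq1: (x − 8.875)² + (y − 25.593)² = 74.6444188627²
eq2: (x + 7.803)² + (y − 6.081)² = 50.2037861102²
eq3: (x − 28.819)² + (y + 42.047)² = 52.7145492078²
eq1−eq2, eq1−eq3 (x²,y² cancel):
  -33.356·x − 39.024·y = 2415.467224
  39.888·x − 135.280·y = 4657.683265
det = -33.356·-135.280 − -39.024·39.888 = 6068.988992
x = (2415.467224·-135.280 − -39.024·4657.683265) / 6068.988992 = -23.892443
y = (-33.356·4657.683265 − 2415.467224·39.888) / 6068.988992 = -41.474756
|P − Q| = √((-23.892443 − 18.803)² + (-41.474756 − -43.896)²) = 42.764042

42.764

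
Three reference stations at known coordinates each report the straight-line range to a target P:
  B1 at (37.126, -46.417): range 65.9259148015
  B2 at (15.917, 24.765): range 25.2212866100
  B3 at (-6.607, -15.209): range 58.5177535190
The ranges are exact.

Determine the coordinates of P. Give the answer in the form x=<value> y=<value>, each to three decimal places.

eq1: (x − 37.126)² + (y + 46.417)² = 65.9259148015²
eq2: (x − 15.917)² + (y − 24.765)² = 25.2212866100²
eq3: (x + 6.607)² + (y + 15.209)² = 58.5177535190²
eq3−eq1, eq3−eq2 (x²,y² cancel):
  87.466·x − 62.416·y = 2336.012869
  45.048·x + 79.948·y = 3379.904163
det = 87.466·79.948 − -62.416·45.048 = 9804.447736
x = (2336.012869·79.948 − -62.416·3379.904163) / 9804.447736 = 40.565228
y = (87.466·3379.904163 − 2336.012869·45.048) / 9804.447736 = 19.419145

x=40.565 y=19.419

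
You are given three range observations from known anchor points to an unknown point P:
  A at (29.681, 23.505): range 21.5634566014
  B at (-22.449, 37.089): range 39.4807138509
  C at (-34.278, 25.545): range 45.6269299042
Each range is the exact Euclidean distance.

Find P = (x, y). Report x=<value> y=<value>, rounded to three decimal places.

x=10.026 y=14.636

eq1: (x − 29.681)² + (y − 23.505)² = 21.5634566014²
eq2: (x + 22.449)² + (y − 37.089)² = 39.4807138509²
eq3: (x + 34.278)² + (y − 25.545)² = 45.6269299042²
eq3−eq2, eq3−eq1 (x²,y² cancel):
  23.658·x + 23.088·y = 575.113179
  127.918·x − 4.080·y = 1222.752549
det = 23.658·-4.080 − 23.088·127.918 = -3049.895424
x = (575.113179·-4.080 − 23.088·1222.752549) / -3049.895424 = 10.025712
y = (23.658·1222.752549 − 575.113179·127.918) / -3049.895424 = 14.636386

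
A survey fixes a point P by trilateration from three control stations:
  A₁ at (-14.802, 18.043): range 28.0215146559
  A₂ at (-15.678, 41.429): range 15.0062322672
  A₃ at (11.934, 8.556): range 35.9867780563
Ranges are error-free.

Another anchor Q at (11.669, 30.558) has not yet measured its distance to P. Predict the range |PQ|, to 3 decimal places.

eq1: (x + 14.802)² + (y − 18.043)² = 28.0215146559²
eq2: (x + 15.678)² + (y − 41.429)² = 15.0062322672²
eq3: (x − 11.934)² + (y − 8.556)² = 35.9867780563²
eq3−eq1, eq3−eq2 (x²,y² cancel):
  -53.472·x + 18.974·y = 838.866472
  -55.224·x + 65.746·y = 2816.397421
det = -53.472·65.746 − 18.974·-55.224 = -2467.749936
x = (838.866472·65.746 − 18.974·2816.397421) / -2467.749936 = -0.694475
y = (-53.472·2816.397421 − 838.866472·-55.224) / -2467.749936 = 42.254217
|P − Q| = √((-0.694475 − 11.669)² + (42.254217 − 30.558)²) = 17.019313

17.019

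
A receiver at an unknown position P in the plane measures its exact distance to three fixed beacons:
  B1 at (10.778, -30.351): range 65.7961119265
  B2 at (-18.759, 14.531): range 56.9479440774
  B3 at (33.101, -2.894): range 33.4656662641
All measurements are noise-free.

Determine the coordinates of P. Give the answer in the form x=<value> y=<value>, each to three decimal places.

eq1: (x − 10.778)² + (y + 30.351)² = 65.7961119265²
eq2: (x + 18.759)² + (y − 14.531)² = 56.9479440774²
eq3: (x − 33.101)² + (y + 2.894)² = 33.4656662641²
eq2−eq1, eq2−eq3 (x²,y² cancel):
  59.074·x − 89.764·y = -611.761567
  103.720·x − 34.850·y = 2664.118911
det = 59.074·-34.850 − -89.764·103.720 = 7251.593180
x = (-611.761567·-34.850 − -89.764·2664.118911) / 7251.593180 = 35.917881
y = (59.074·2664.118911 − -611.761567·103.720) / 7251.593180 = 30.452904

x=35.918 y=30.453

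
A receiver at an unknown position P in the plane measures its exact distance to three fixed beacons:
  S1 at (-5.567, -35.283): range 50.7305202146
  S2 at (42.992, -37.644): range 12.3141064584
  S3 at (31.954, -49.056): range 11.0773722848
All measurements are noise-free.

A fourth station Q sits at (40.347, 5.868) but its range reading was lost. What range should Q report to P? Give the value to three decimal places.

eq1: (x + 5.567)² + (y + 35.283)² = 50.7305202146²
eq2: (x − 42.992)² + (y + 37.644)² = 12.3141064584²
eq3: (x − 31.954)² + (y + 49.056)² = 11.0773722848²
eq2−eq3, eq2−eq1 (x²,y² cancel):
  -22.076·x − 22.824·y = 191.095493
  -97.118·x + 4.722·y = -4411.449685
det = -22.076·4.722 − -22.824·-97.118 = -2320.864104
x = (191.095493·4.722 − -22.824·-4411.449685) / -2320.864104 = 42.994579
y = (-22.076·-4411.449685 − 191.095493·-97.118) / -2320.864104 = -49.958106
|P − Q| = √((42.994579 − 40.347)² + (-49.958106 − 5.868)²) = 55.888852

55.889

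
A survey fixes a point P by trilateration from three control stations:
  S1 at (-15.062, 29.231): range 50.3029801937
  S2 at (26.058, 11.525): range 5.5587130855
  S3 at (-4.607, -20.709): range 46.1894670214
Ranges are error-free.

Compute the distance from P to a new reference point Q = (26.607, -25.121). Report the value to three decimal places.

34.211

eq1: (x + 15.062)² + (y − 29.231)² = 50.3029801937²
eq2: (x − 26.058)² + (y − 11.525)² = 5.5587130855²
eq3: (x + 4.607)² + (y + 20.709)² = 46.1894670214²
eq2−eq1, eq2−eq3 (x²,y² cancel):
  -82.240·x + 35.412·y = -2230.020309
  -61.330·x − 64.468·y = -2464.325432
det = -82.240·-64.468 − 35.412·-61.330 = 7473.666280
x = (-2230.020309·-64.468 − 35.412·-2464.325432) / 7473.666280 = 30.912759
y = (-82.240·-2464.325432 − -2230.020309·-61.330) / 7473.666280 = 8.817490
|P − Q| = √((30.912759 − 26.607)² + (8.817490 − -25.121)²) = 34.210534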